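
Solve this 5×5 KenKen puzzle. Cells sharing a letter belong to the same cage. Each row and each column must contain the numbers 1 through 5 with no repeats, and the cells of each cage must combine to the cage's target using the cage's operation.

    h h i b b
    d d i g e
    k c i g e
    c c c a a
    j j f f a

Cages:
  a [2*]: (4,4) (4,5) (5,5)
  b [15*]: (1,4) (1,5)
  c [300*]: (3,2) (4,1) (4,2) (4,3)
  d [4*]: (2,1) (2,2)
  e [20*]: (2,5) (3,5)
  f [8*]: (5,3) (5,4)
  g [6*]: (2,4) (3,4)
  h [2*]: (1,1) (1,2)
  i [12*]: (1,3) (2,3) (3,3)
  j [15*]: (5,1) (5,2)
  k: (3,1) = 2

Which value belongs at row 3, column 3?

1

Cage k is given, leaving (3,1) = 2.
Cage c has product 300, which forces (3,2) = 5.
2 is placed in row 3; hence (3,4) = 3.
5 is placed in row 3, which forces (3,5) = 4.
Cage a has product 2, which forces (4,4) = 1.
Cage a has product 2, leaving (4,5) = 2.
Column 2 already has 5; hence (5,2) = 3.
Cage a has product 2, so (5,5) = 1.
Column 1 now contains 2; hence (1,1) = 1.
The two cells of cage h must have product 2, leaving (1,2) = 2.
Column 4 already has 3; hence (1,4) = 5.
Cage b's pair has product 15, so (1,5) = 3.
Column 1 already has 1, leaving (2,1) = 4.
Row 2 now contains 4, leaving (2,2) = 1.
Row 2 now contains 4, which forces (2,3) = 3.
Column 4 already has 3, leaving (2,4) = 2.
4 is placed in column 5; hence (2,5) = 5.
4 is placed in row 3, which forces (3,3) = 1.
3 is placed in column 2, leaving (4,2) = 4.
Column 3 now contains 3, which forces (4,3) = 5.
3 is placed in row 5, leaving (5,1) = 5.
Column 4 already has 2; hence (5,4) = 4.
Row 1 already has 3, which forces (1,3) = 4.
Row 4 already has 5; hence (4,1) = 3.
Row 5 already has 4, leaving (5,3) = 2.
Filled in: 1 2 4 5 3 / 4 1 3 2 5 / 2 5 1 3 4 / 3 4 5 1 2 / 5 3 2 4 1.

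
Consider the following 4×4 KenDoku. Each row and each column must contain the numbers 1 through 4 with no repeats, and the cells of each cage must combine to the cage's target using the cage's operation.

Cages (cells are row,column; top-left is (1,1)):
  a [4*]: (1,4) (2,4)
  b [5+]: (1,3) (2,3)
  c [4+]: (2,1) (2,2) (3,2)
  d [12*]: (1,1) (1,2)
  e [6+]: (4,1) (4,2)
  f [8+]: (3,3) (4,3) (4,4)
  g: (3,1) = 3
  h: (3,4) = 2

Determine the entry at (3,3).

4

The 3 cells of cage c must have sum 4, leaving (2,1) = 1.
Cage c needs sum 4; hence (2,2) = 2.
Row 2 already has 1, which forces (2,4) = 4.
Cage g is given, leaving (3,1) = 3.
Cage c has sum 4, which forces (3,2) = 1.
H is a freebie; hence (3,4) = 2.
Column 2 already has 2; hence (4,2) = 4.
Column 1 already has 3, which forces (1,1) = 4.
4 is placed in column 2, so (1,2) = 3.
The two cells of cage b must have sum 5, so (1,3) = 2.
Column 4 already has 4, which forces (1,4) = 1.
Row 2 already has 4, leaving (2,3) = 3.
Row 3 now contains 2, so (3,3) = 4.
4 is placed in row 4, which forces (4,1) = 2.
Column 3 now contains 3, which forces (4,3) = 1.
1 is placed in column 4, so (4,4) = 3.
The full grid is 4 3 2 1 / 1 2 3 4 / 3 1 4 2 / 2 4 1 3.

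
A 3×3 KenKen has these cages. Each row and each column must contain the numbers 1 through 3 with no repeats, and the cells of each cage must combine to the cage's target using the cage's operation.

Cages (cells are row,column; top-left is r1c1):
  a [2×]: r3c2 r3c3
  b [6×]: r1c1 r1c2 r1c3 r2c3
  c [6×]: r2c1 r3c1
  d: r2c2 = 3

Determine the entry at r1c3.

3

Cage d is given; hence r2c2 = 3.
The 4 cells of cage b must have product 6; hence r2c3 = 1.
Column 3 already has 1; hence r3c3 = 2.
2 is placed in column 3, which forces r1c3 = 3.
Row 2 now contains 3, so r2c1 = 2.
Row 3 already has 2, leaving r3c1 = 3.
Row 3 already has 2, leaving r3c2 = 1.
Column 1 already has 2, so r1c1 = 1.
1 is placed in column 2, leaving r1c2 = 2.
The full grid is 1 2 3 / 2 3 1 / 3 1 2.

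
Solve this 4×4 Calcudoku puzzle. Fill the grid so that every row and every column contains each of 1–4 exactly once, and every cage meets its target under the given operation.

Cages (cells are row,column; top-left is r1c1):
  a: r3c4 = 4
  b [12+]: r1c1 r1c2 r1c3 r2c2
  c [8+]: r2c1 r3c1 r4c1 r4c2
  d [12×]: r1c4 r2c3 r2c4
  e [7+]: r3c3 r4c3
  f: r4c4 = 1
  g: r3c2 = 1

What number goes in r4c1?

Cage g is a single given cell, leaving r3c2 = 1.
A is a freebie, so r3c4 = 4.
Column 2 now contains 1, leaving r4c2 = 2.
F is a freebie, so r4c4 = 1.
The 3 cells of cage d must have product 12, which forces r1c4 = 2.
The 4 cells of cage c must have sum 8; hence r2c1 = 1.
The 3 cells of cage d must have product 12; hence r2c3 = 2.
1 is placed in column 4, which forces r2c4 = 3.
Cage c has sum 8, which forces r3c1 = 2.
Row 3 now contains 4, which forces r3c3 = 3.
Cage c has sum 8, leaving r4c1 = 3.
Cage e's pair has sum 7, which forces r4c3 = 4.
3 is placed in column 1, which forces r1c1 = 4.
Cage b needs sum 12; hence r1c2 = 3.
4 is placed in column 3; hence r1c3 = 1.
Row 2 now contains 3, so r2c2 = 4.
Filled in: 4 3 1 2 / 1 4 2 3 / 2 1 3 4 / 3 2 4 1.

3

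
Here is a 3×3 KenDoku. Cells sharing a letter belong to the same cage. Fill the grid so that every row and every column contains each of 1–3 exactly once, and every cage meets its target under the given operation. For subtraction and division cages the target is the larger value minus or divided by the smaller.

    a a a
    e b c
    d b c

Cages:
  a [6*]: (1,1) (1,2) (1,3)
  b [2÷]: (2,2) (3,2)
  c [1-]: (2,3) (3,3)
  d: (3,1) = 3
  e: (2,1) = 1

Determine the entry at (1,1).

Cage e is given, so (2,1) = 1.
Row 2 already has 1, leaving (2,2) = 2.
2 is placed in row 2; hence (2,3) = 3.
Cage d is a single given cell, so (3,1) = 3.
Column 2 now contains 2; hence (3,2) = 1.
1 is placed in row 3, which forces (3,3) = 2.
Column 1 already has 3, leaving (1,1) = 2.
Column 2 now contains 1, which forces (1,2) = 3.
Column 3 now contains 2; hence (1,3) = 1.
The full grid is 2 3 1 / 1 2 3 / 3 1 2.

2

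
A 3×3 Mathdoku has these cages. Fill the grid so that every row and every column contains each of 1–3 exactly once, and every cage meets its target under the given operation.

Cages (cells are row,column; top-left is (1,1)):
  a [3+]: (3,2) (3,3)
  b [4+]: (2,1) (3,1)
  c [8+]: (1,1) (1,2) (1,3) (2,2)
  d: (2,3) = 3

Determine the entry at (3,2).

1

Cage c has sum 8, leaving (2,2) = 2.
D is a freebie, which forces (2,3) = 3.
Column 2 already has 2, which forces (3,2) = 1.
Row 3 already has 1, leaving (3,3) = 2.
Cage c has sum 8, so (1,1) = 2.
1 is placed in column 2, which forces (1,2) = 3.
Column 3 already has 2, so (1,3) = 1.
Row 2 now contains 3; hence (2,1) = 1.
Row 3 already has 1, leaving (3,1) = 3.
The full grid is 2 3 1 / 1 2 3 / 3 1 2.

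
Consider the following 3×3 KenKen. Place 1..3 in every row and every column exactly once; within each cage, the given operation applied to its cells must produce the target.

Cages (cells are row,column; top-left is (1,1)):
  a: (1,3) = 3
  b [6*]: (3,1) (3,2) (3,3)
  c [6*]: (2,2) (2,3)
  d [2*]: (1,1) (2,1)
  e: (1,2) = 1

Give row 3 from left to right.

Cage e is a single given cell; hence (1,2) = 1.
Cage a is a single given cell, so (1,3) = 3.
Column 3 now contains 3, leaving (2,3) = 2.
Column 3 now contains 2, so (3,3) = 1.
Row 1 already has 1, so (1,1) = 2.
2 is placed in row 2; hence (2,1) = 1.
2 is placed in row 2, leaving (2,2) = 3.
2 is placed in column 1, so (3,1) = 3.
Column 2 already has 3, which forces (3,2) = 2.
Filled in: 2 1 3 / 1 3 2 / 3 2 1.

3 2 1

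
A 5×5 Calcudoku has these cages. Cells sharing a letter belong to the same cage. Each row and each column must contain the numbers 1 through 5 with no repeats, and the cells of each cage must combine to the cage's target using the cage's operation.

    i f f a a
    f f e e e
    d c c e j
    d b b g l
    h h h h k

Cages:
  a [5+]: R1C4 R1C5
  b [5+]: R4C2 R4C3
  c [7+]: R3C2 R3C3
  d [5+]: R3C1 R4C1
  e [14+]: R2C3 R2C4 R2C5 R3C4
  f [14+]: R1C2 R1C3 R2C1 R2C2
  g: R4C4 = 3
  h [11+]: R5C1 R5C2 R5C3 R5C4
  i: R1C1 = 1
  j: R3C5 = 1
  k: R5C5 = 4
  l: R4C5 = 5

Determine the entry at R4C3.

1

Cage i is given, which forces R1C1 = 1.
J is a freebie, which forces R3C5 = 1.
Cage g is a single given cell; hence R4C4 = 3.
Cage l is given, leaving R4C5 = 5.
K is a freebie; hence R5C5 = 4.
The two cells of cage a must have sum 5; hence R1C4 = 2.
The two cells of cage a must have sum 5, which forces R1C5 = 3.
3 is placed in column 5, which forces R2C5 = 2.
Cage d's pair has sum 5, which forces R3C1 = 3.
The two cells of cage d must have sum 5, leaving R4C1 = 2.
Column 1 now contains 2, so R5C1 = 5.
Row 5 already has 5, which forces R5C4 = 1.
Column 1 now contains 5; hence R2C1 = 4.
Cage f needs sum 14, so R2C2 = 1.
The 4 cells of cage e must have sum 14, which forces R2C3 = 3.
Row 2 now contains 4, which forces R2C4 = 5.
Column 4 already has 5, which forces R3C4 = 4.
1 is placed in column 2, so R4C2 = 4.
Row 4 already has 4; hence R4C3 = 1.
3 is placed in column 3, leaving R5C3 = 2.
Column 2 now contains 4, leaving R1C2 = 5.
The 4 cells of cage f must have sum 14; hence R1C3 = 4.
Cage c's pair has sum 7, leaving R3C2 = 2.
2 is placed in column 3, which forces R3C3 = 5.
Row 5 already has 2, leaving R5C2 = 3.
Completed grid: 1 5 4 2 3 / 4 1 3 5 2 / 3 2 5 4 1 / 2 4 1 3 5 / 5 3 2 1 4.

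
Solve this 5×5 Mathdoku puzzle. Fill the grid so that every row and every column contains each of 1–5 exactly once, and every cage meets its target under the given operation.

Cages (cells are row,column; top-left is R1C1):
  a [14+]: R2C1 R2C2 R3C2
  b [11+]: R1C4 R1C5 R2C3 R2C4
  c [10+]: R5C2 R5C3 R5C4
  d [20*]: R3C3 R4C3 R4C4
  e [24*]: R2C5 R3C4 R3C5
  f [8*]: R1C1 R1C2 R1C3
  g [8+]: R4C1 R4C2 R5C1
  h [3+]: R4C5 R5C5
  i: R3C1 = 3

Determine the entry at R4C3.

Cage a needs sum 14, so R2C1 = 5.
Cage a needs sum 14, leaving R2C2 = 4.
I is a freebie, so R3C1 = 3.
The 3 cells of cage a must have sum 14; hence R3C2 = 5.
Cage e needs product 24, which forces R2C5 = 3.
Cage b needs sum 11; hence R1C4 = 3.
The 4 cells of cage b must have sum 11, so R1C5 = 5.
The only place for 1 in row 3 is R3C3.
Column 3 now contains 1, leaving R2C3 = 2.
Cage b needs sum 11, so R2C4 = 1.
Column 3 now contains 2, leaving R1C3 = 4.
Column 3 now contains 4, which forces R4C3 = 5.
5 is placed in row 4, so R4C4 = 4.
5 is placed in column 3, which forces R5C3 = 3.
Column 4 already has 4, leaving R3C4 = 2.
Cage e needs product 24; hence R3C5 = 4.
Row 4 now contains 4; hence R4C1 = 1.
Cage g needs sum 8, leaving R4C2 = 3.
1 is placed in row 4; hence R4C5 = 2.
Cage g has sum 8; hence R5C1 = 4.
Cage c needs sum 10, so R5C2 = 2.
Cage c has sum 10, so R5C4 = 5.
2 is placed in column 5, so R5C5 = 1.
1 is placed in column 1, which forces R1C1 = 2.
Column 2 now contains 2, so R1C2 = 1.
Filled in: 2 1 4 3 5 / 5 4 2 1 3 / 3 5 1 2 4 / 1 3 5 4 2 / 4 2 3 5 1.

5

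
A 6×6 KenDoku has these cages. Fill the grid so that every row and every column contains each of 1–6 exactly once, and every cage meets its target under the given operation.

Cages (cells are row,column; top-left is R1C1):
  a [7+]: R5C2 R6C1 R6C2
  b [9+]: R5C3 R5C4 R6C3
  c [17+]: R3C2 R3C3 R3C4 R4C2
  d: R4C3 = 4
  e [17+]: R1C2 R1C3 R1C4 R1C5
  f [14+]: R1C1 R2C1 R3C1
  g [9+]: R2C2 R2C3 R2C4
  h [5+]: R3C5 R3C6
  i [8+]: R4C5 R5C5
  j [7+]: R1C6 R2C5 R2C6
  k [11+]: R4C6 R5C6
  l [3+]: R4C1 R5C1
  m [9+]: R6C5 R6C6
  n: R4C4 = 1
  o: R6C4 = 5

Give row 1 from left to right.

3 4 5 6 2 1

Cage d is a single given cell; hence R4C3 = 4.
N is a freebie, leaving R4C4 = 1.
Cage o is given; hence R6C4 = 5.
Row 4 already has 1, which forces R4C1 = 2.
The two cells of cage l must have sum 3, which forces R5C1 = 1.
Cage a needs sum 7, leaving R6C2 = 1.
In row 1, 1 can only go at R1C6, so R1C6 = 1.
Row 1 needs a 3, and only R1C1 is open for it.
The 3 cells of cage a must have sum 7, which forces R5C2 = 2.
Row 5 now contains 2, which forces R5C4 = 4.
Column 1 now contains 3, which forces R6C1 = 4.
Cage b needs sum 9, leaving R5C3 = 3.
Row 5 already has 3, leaving R5C5 = 5.
Row 5 already has 5, so R5C6 = 6.
The 3 cells of cage b must have sum 9, so R6C3 = 2.
Column 6 now contains 6, which forces R6C6 = 3.
Column 3 now contains 2, which forces R2C3 = 1.
Column 5 now contains 5, so R4C5 = 3.
Column 6 now contains 6; hence R4C6 = 5.
3 is placed in row 6, which forces R6C5 = 6.
Cage c needs sum 17, so R3C4 = 2.
3 is placed in column 5, leaving R3C5 = 1.
Cage h needs two cells with sum 5, so R3C6 = 4.
Row 4 now contains 5, so R4C2 = 6.
The 4 cells of cage e must have sum 17; hence R1C2 = 4.
Cage e needs sum 17, leaving R1C3 = 5.
2 is placed in column 4; hence R1C4 = 6.
Cage e has sum 17, so R1C5 = 2.
Column 2 already has 6, so R2C2 = 5.
2 is placed in column 4, which forces R2C4 = 3.
The 3 cells of cage j must have sum 7, which forces R2C5 = 4.
4 is placed in column 6, which forces R2C6 = 2.
4 is placed in row 3, which forces R3C2 = 3.
Cage c needs sum 17, leaving R3C3 = 6.
Row 2 already has 5, which forces R2C1 = 6.
6 is placed in row 3, which forces R3C1 = 5.
Completed grid: 3 4 5 6 2 1 / 6 5 1 3 4 2 / 5 3 6 2 1 4 / 2 6 4 1 3 5 / 1 2 3 4 5 6 / 4 1 2 5 6 3.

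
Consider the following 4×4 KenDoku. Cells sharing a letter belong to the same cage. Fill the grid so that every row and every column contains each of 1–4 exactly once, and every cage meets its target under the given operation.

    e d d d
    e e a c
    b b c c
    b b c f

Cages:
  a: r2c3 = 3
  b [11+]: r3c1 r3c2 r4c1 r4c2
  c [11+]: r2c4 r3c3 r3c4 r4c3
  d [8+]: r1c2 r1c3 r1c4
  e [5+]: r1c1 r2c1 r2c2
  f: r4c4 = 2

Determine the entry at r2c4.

4

Cage a is given; hence r2c3 = 3.
F is a freebie, so r4c4 = 2.
Cage e has sum 5, leaving r1c1 = 2.
Row 2 already has 3; hence r2c1 = 1.
Cage e needs sum 5; hence r2c2 = 2.
Row 2 already has 1, which forces r2c4 = 4.
The 4 cells of cage c must have sum 11, which forces r3c3 = 2.
Column 4 now contains 4, leaving r3c4 = 1.
The 4 cells of cage c must have sum 11; hence r4c3 = 4.
Cage d has sum 8, which forces r1c2 = 4.
Column 3 already has 4, which forces r1c3 = 1.
Column 4 now contains 1, which forces r1c4 = 3.
The 4 cells of cage b must have sum 11, leaving r3c1 = 4.
The 4 cells of cage b must have sum 11, leaving r3c2 = 3.
4 is placed in row 4; hence r4c1 = 3.
Cage b needs sum 11, which forces r4c2 = 1.
Filled in: 2 4 1 3 / 1 2 3 4 / 4 3 2 1 / 3 1 4 2.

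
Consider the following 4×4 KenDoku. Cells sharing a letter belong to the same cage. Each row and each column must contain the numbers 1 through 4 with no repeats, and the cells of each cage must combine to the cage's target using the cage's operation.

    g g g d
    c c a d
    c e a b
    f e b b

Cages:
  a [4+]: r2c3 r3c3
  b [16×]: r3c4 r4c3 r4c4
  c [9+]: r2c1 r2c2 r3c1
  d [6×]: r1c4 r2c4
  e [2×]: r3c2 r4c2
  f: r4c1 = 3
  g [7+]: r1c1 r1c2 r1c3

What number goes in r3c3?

3

Cage f is given, leaving r4c1 = 3.
The only place for 3 in row 1 is r1c4.
Column 4 now contains 3, leaving r2c4 = 2.
Column 4 now contains 2, so r3c4 = 4.
Column 4 already has 4, so r4c4 = 1.
Cage c has sum 9, which forces r2c1 = 4.
Cage c has sum 9; hence r2c2 = 3.
Row 2 already has 3, so r2c3 = 1.
4 is placed in row 3, so r3c1 = 2.
Cage e's pair has product 2, leaving r3c2 = 1.
Column 3 now contains 1; hence r3c3 = 3.
Row 4 already has 1; hence r4c2 = 2.
The 3 cells of cage b must have product 16, which forces r4c3 = 4.
Column 1 now contains 2; hence r1c1 = 1.
2 is placed in column 2; hence r1c2 = 4.
Column 3 already has 4, which forces r1c3 = 2.
The full grid is 1 4 2 3 / 4 3 1 2 / 2 1 3 4 / 3 2 4 1.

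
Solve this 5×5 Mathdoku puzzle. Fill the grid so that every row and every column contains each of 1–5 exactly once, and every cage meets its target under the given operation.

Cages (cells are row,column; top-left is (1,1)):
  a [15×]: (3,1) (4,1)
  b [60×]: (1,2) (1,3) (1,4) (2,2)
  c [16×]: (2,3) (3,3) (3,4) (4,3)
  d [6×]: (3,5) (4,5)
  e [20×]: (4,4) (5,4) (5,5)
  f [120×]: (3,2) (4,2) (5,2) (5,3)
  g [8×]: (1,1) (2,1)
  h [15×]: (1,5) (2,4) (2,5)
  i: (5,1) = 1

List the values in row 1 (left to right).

Cage c has product 16, so (3,4) = 2.
Row 3 already has 2, leaving (3,5) = 3.
Column 5 now contains 3, leaving (4,5) = 2.
I is a freebie, which forces (5,1) = 1.
Cage c has product 16; hence (2,3) = 2.
The 3 cells of cage h must have product 15, which forces (2,4) = 3.
Row 3 already has 3, leaving (3,1) = 5.
5 is placed in row 3, so (3,2) = 4.
Row 3 already has 4, so (3,3) = 1.
Cage a's pair has product 15, leaving (4,1) = 3.
Row 4 now contains 3; hence (4,2) = 5.
Column 3 now contains 1, so (4,3) = 4.
Cage e needs product 20, so (4,4) = 1.
Cage g needs two cells with product 8, so (1,1) = 2.
Cage b needs product 60; hence (1,2) = 3.
The 4 cells of cage b must have product 60, which forces (1,3) = 5.
Cage b needs product 60, which forces (1,4) = 4.
Row 1 now contains 5; hence (1,5) = 1.
2 is placed in row 2; hence (2,1) = 4.
Column 2 already has 5, which forces (2,2) = 1.
Column 5 now contains 1, so (2,5) = 5.
Cage f has product 120, so (5,2) = 2.
Cage f needs product 120, so (5,3) = 3.
Column 4 already has 4, so (5,4) = 5.
Column 5 already has 5; hence (5,5) = 4.
Filled in: 2 3 5 4 1 / 4 1 2 3 5 / 5 4 1 2 3 / 3 5 4 1 2 / 1 2 3 5 4.

2 3 5 4 1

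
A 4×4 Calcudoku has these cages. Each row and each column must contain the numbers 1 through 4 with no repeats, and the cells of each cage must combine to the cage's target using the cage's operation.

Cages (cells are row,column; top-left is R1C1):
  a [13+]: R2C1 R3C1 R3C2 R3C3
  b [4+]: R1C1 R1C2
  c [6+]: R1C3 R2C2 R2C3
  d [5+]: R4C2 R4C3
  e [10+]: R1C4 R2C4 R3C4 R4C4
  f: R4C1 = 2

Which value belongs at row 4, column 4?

Cage a needs sum 13; hence R2C1 = 4.
Cage f is given, so R4C1 = 2.
Column 1 already has 2, leaving R3C1 = 3.
3 is placed in column 1, which forces R1C1 = 1.
Cage b's pair has sum 4; hence R1C2 = 3.
Row 1 already has 3, which forces R1C3 = 2.
2 is placed in row 1; hence R1C4 = 4.
Column 3 already has 2; hence R3C3 = 4.
Column 3 already has 4, leaving R4C3 = 1.
Row 4 already has 1, so R4C4 = 3.
Cage c needs sum 6, which forces R2C2 = 1.
Column 3 now contains 1, which forces R2C3 = 3.
Row 2 now contains 1, which forces R2C4 = 2.
4 is placed in row 3, so R3C2 = 2.
Column 4 now contains 2, leaving R3C4 = 1.
Row 4 already has 1, leaving R4C2 = 4.
Completed grid: 1 3 2 4 / 4 1 3 2 / 3 2 4 1 / 2 4 1 3.

3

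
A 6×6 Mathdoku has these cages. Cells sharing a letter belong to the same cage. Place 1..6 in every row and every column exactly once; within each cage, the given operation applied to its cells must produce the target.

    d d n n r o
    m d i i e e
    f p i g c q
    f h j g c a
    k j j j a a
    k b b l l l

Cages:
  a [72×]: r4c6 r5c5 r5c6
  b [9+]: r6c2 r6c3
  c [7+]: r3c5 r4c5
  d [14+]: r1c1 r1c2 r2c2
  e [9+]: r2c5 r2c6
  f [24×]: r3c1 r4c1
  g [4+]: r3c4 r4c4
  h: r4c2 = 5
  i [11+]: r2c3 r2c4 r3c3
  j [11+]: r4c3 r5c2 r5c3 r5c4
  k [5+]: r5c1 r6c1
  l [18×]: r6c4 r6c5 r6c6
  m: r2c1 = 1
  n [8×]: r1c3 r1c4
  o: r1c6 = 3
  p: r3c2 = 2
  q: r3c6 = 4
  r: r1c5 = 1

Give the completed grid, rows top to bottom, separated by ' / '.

R is a freebie, which forces r1c5 = 1.
Cage o is given, so r1c6 = 3.
Cage m is a single given cell, which forces r2c1 = 1.
Cage p is a single given cell; hence r3c2 = 2.
Cage q is a single given cell, so r3c6 = 4.
Cage h is given, so r4c2 = 5.
4 is placed in column 6; hence r4c6 = 6.
Column 6 already has 6; hence r5c6 = 2.
Column 6 already has 6, leaving r6c6 = 1.
Cage d has sum 14; hence r1c2 = 6.
Cage e's pair has sum 9, leaving r2c5 = 4.
Column 6 already has 6; hence r2c6 = 5.
Row 3 now contains 4, leaving r3c1 = 6.
6 is placed in row 4, leaving r4c1 = 4.
Column 5 already has 4, leaving r4c5 = 2.
The two cells of cage k must have sum 5, leaving r5c1 = 3.
Cage a has product 72; hence r5c5 = 6.
Cage k needs two cells with sum 5, which forces r6c1 = 2.
Column 5 now contains 6, which forces r6c5 = 3.
Column 1 already has 4, leaving r1c1 = 5.
4 is placed in row 2, so r2c2 = 3.
The 3 cells of cage i must have sum 11, leaving r3c3 = 3.
3 is placed in row 3, which forces r3c4 = 1.
Column 5 now contains 3, which forces r3c5 = 5.
The 4 cells of cage j must have sum 11, leaving r4c3 = 1.
Column 4 now contains 1, so r4c4 = 3.
Row 6 now contains 3, which forces r6c2 = 4.
Cage b needs two cells with sum 9, so r6c3 = 5.
Row 6 now contains 3, which forces r6c4 = 6.
Cage i has sum 11; hence r2c3 = 6.
Column 4 now contains 6, which forces r2c4 = 2.
4 is placed in column 2, so r5c2 = 1.
5 is placed in column 3, leaving r5c3 = 4.
Cage j has sum 11; hence r5c4 = 5.
Column 3 already has 4, leaving r1c3 = 2.
2 is placed in column 4; hence r1c4 = 4.

5 6 2 4 1 3 / 1 3 6 2 4 5 / 6 2 3 1 5 4 / 4 5 1 3 2 6 / 3 1 4 5 6 2 / 2 4 5 6 3 1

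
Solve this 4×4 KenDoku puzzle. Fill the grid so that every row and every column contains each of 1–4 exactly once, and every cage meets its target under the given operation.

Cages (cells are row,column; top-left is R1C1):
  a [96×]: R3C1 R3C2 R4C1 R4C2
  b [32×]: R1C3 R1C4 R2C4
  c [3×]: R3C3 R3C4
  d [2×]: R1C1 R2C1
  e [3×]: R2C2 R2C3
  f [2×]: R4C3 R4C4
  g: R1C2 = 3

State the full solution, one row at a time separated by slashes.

G is a freebie, leaving R1C2 = 3.
The 3 cells of cage b must have product 32; hence R1C3 = 4.
The 3 cells of cage b must have product 32, so R1C4 = 2.
Column 2 already has 3; hence R2C2 = 1.
Row 2 now contains 1, leaving R2C3 = 3.
The 3 cells of cage b must have product 32, leaving R2C4 = 4.
Column 3 now contains 3, which forces R3C3 = 1.
Row 3 now contains 1, which forces R3C4 = 3.
Column 3 already has 1, leaving R4C3 = 2.
Column 4 now contains 2, so R4C4 = 1.
2 is placed in row 1, so R1C1 = 1.
Row 2 now contains 1, so R2C1 = 2.
Cage a has product 96, so R3C1 = 4.
Cage a has product 96, so R3C2 = 2.
The 4 cells of cage a must have product 96, which forces R4C1 = 3.
2 is placed in row 4; hence R4C2 = 4.

1 3 4 2 / 2 1 3 4 / 4 2 1 3 / 3 4 2 1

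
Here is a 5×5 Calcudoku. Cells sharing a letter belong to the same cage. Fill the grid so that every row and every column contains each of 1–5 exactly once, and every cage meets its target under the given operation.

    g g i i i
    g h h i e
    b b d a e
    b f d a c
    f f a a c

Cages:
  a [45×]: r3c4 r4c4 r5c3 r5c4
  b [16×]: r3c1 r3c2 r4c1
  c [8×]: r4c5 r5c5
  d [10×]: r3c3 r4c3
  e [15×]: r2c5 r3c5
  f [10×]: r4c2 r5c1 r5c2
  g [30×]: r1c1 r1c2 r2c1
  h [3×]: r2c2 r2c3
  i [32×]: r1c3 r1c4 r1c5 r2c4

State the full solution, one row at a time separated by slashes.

3 5 4 2 1 / 2 3 1 4 5 / 1 4 2 5 3 / 4 1 5 3 2 / 5 2 3 1 4

The 4 cells of cage i must have product 32, which forces r2c4 = 4.
Cage a needs product 45, which forces r5c3 = 3.
Cage h needs two cells with product 3; hence r2c2 = 3.
Column 3 already has 3, so r2c3 = 1.
Row 2 already has 3, so r2c5 = 5.
5 is placed in column 5, which forces r3c5 = 3.
The 3 cells of cage g must have product 30; hence r1c1 = 3.
The 3 cells of cage g must have product 30, which forces r1c2 = 5.
5 is placed in row 2, so r2c1 = 2.
Column 1 now contains 2; hence r4c1 = 4.
Cage a has product 45; hence r4c4 = 3.
4 is placed in row 4, leaving r4c5 = 2.
Column 5 now contains 2, leaving r5c5 = 4.
Cage i needs product 32, leaving r1c3 = 4.
Cage i has product 32, which forces r1c4 = 2.
Column 5 already has 4; hence r1c5 = 1.
Column 1 now contains 4, which forces r3c1 = 1.
Cage b has product 16, leaving r3c2 = 4.
The two cells of cage d must have product 10; hence r3c3 = 2.
Row 3 already has 1, which forces r3c4 = 5.
2 is placed in row 4, leaving r4c2 = 1.
2 is placed in row 4, so r4c3 = 5.
Cage f has product 10, which forces r5c1 = 5.
The 3 cells of cage f must have product 10, leaving r5c2 = 2.
Column 4 now contains 5, which forces r5c4 = 1.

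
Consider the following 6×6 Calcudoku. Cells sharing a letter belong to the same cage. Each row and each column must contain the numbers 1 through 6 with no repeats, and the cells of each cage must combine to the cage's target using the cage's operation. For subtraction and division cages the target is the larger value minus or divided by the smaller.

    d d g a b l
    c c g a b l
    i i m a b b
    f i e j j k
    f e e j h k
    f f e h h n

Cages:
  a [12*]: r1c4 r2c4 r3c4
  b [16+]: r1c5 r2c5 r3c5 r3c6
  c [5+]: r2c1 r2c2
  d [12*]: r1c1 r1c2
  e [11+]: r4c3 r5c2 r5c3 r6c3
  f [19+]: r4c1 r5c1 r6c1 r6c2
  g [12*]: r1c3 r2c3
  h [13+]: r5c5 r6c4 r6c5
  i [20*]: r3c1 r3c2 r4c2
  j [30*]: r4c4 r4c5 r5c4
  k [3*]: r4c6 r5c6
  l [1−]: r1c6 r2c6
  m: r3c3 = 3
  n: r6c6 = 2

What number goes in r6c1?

M is a freebie, which forces r3c3 = 3.
Cage n is given, leaving r6c6 = 2.
Cage e has sum 11, so r5c2 = 1.
Row 5 now contains 1; hence r5c6 = 3.
Column 6 now contains 3; hence r4c6 = 1.
The 4 cells of cage e must have sum 11; hence r6c3 = 1.
In row 4, 6 can only go at r4c1, so r4c1 = 6.
Row 5 needs a 6, and only r5c5 is open for it.
In row 6, 6 can only go at r6c2, so r6c2 = 6.
The only place for 5 in row 6 is r6c1.
The 4 cells of cage f must have sum 19, which forces r5c1 = 2.
2 is placed in row 5, so r5c4 = 5.
Column 1 already has 2, so r3c1 = 1.
The 4 cells of cage e must have sum 11; hence r4c3 = 5.
Row 5 now contains 5, leaving r5c3 = 4.
1 is placed in column 1, which forces r2c1 = 3.
Cage c needs two cells with sum 5, which forces r2c2 = 2.
Row 2 now contains 2, so r2c3 = 6.
Row 2 now contains 6, so r2c4 = 1.
Cage i needs product 20; hence r3c2 = 5.
Row 4 now contains 5; hence r4c2 = 4.
3 is placed in column 1, leaving r1c1 = 4.
4 is placed in column 2, which forces r1c2 = 3.
6 is placed in column 3, so r1c3 = 2.
Row 1 now contains 2, so r1c4 = 6.
3 is placed in row 1, which forces r1c5 = 1.
6 is placed in row 1, which forces r1c6 = 5.
The 4 cells of cage b must have sum 16; hence r2c5 = 5.
Column 6 already has 5, so r2c6 = 4.
Cage b has sum 16, leaving r3c6 = 6.
Cage a has product 12, leaving r3c4 = 2.
Cage b has sum 16, leaving r3c5 = 4.
2 is placed in column 4, which forces r4c4 = 3.
Row 4 already has 3; hence r4c5 = 2.
3 is placed in column 4, which forces r6c4 = 4.
Column 5 now contains 4, leaving r6c5 = 3.
The full grid is 4 3 2 6 1 5 / 3 2 6 1 5 4 / 1 5 3 2 4 6 / 6 4 5 3 2 1 / 2 1 4 5 6 3 / 5 6 1 4 3 2.

5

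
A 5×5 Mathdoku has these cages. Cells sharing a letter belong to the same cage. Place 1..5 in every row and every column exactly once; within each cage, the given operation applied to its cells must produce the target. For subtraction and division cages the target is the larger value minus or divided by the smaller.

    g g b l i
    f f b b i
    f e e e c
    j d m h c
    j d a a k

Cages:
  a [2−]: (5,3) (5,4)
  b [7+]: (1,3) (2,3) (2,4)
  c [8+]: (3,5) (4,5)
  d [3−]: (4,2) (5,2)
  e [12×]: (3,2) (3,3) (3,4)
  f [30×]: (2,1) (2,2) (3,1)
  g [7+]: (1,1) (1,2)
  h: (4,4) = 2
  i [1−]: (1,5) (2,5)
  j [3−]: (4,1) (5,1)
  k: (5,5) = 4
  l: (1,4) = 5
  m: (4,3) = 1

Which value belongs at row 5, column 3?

L is a freebie; hence (1,4) = 5.
Cage m is given; hence (4,3) = 1.
Cage h is a single given cell, so (4,4) = 2.
Cage k is a single given cell, which forces (5,5) = 4.
The 3 cells of cage b must have sum 7, which forces (2,4) = 1.
Column 4 now contains 1; hence (5,4) = 3.
Cage e has product 12, which forces (3,2) = 1.
Cage e needs product 12, leaving (3,3) = 3.
Column 4 already has 3, leaving (3,4) = 4.
Row 3 now contains 3, so (3,5) = 5.
Column 5 already has 5; hence (4,5) = 3.
Column 2 now contains 1, so (5,2) = 2.
3 is placed in row 5; hence (5,3) = 5.
The two cells of cage i must have difference 1, which forces (1,5) = 1.
Column 5 already has 3, which forces (2,5) = 2.
Row 3 already has 5, leaving (3,1) = 2.
Cage j's pair has difference 3, which forces (4,1) = 4.
Cage d's pair has difference 3; hence (4,2) = 5.
Row 5 now contains 2, so (5,1) = 1.
4 is placed in column 1, so (1,1) = 3.
Cage g's pair has sum 7, leaving (1,2) = 4.
Cage b needs sum 7, so (1,3) = 2.
Cage f has product 30; hence (2,1) = 5.
Column 2 already has 5, leaving (2,2) = 3.
Row 2 already has 2, which forces (2,3) = 4.
Completed grid: 3 4 2 5 1 / 5 3 4 1 2 / 2 1 3 4 5 / 4 5 1 2 3 / 1 2 5 3 4.

5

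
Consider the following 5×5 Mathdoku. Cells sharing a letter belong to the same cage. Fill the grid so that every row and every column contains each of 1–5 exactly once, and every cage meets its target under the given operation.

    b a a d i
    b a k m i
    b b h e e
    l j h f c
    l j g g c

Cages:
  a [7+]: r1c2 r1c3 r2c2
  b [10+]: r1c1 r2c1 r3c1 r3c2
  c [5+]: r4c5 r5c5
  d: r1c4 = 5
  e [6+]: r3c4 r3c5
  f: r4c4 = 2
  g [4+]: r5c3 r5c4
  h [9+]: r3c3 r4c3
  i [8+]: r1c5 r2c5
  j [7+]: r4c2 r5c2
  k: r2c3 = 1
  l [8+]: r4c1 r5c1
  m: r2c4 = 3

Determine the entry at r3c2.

3

Cage d is given, which forces r1c4 = 5.
Row 1 already has 5, so r1c5 = 3.
K is a freebie, leaving r2c3 = 1.
Cage m is a single given cell, which forces r2c4 = 3.
3 is placed in column 5; hence r2c5 = 5.
Cage f is given, leaving r4c4 = 2.
Column 3 now contains 1; hence r5c3 = 3.
Column 4 already has 3, leaving r5c4 = 1.
The 3 cells of cage a must have sum 7, so r1c2 = 1.
Column 4 now contains 1, which forces r3c4 = 4.
The two cells of cage e must have sum 6, which forces r3c5 = 2.
Cage l's pair has sum 8, which forces r4c1 = 3.
3 is placed in row 4; hence r4c2 = 5.
Row 4 already has 5, which forces r4c3 = 4.
Cage c needs two cells with sum 5, which forces r4c5 = 1.
Row 5 already has 3, leaving r5c1 = 5.
Cage c needs two cells with sum 5, leaving r5c5 = 4.
Column 3 now contains 4; hence r1c3 = 2.
The 3 cells of cage a must have sum 7, which forces r2c2 = 4.
Column 1 already has 5, leaving r3c1 = 1.
Row 3 already has 2, leaving r3c2 = 3.
Row 3 already has 4, which forces r3c3 = 5.
Row 5 already has 4, leaving r5c2 = 2.
Row 1 now contains 2, so r1c1 = 4.
Row 2 already has 4, which forces r2c1 = 2.
Completed grid: 4 1 2 5 3 / 2 4 1 3 5 / 1 3 5 4 2 / 3 5 4 2 1 / 5 2 3 1 4.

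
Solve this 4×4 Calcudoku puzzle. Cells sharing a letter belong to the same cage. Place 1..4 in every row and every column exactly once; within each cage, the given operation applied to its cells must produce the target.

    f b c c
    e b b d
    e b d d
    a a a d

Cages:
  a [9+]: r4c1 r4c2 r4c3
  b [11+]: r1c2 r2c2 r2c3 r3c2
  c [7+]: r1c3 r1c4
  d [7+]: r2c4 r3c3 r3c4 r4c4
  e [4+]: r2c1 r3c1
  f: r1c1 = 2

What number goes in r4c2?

F is a freebie, so r1c1 = 2.
The 4 cells of cage d must have sum 7, leaving r3c3 = 1.
Cage e's pair has sum 4, which forces r2c1 = 1.
Row 3 now contains 1, which forces r3c1 = 3.
Row 3 already has 3, which forces r3c4 = 2.
Column 1 already has 3; hence r4c1 = 4.
The 4 cells of cage b must have sum 11, so r1c2 = 1.
Cage b has sum 11, leaving r2c2 = 2.
Cage b has sum 11, so r2c3 = 4.
Column 4 now contains 2, which forces r2c4 = 3.
Row 3 now contains 2, which forces r3c2 = 4.
Column 2 already has 2; hence r4c2 = 3.
3 is placed in row 4; hence r4c3 = 2.
Cage d needs sum 7, leaving r4c4 = 1.
Column 3 now contains 4, leaving r1c3 = 3.
Column 4 now contains 3, leaving r1c4 = 4.
Filled in: 2 1 3 4 / 1 2 4 3 / 3 4 1 2 / 4 3 2 1.

3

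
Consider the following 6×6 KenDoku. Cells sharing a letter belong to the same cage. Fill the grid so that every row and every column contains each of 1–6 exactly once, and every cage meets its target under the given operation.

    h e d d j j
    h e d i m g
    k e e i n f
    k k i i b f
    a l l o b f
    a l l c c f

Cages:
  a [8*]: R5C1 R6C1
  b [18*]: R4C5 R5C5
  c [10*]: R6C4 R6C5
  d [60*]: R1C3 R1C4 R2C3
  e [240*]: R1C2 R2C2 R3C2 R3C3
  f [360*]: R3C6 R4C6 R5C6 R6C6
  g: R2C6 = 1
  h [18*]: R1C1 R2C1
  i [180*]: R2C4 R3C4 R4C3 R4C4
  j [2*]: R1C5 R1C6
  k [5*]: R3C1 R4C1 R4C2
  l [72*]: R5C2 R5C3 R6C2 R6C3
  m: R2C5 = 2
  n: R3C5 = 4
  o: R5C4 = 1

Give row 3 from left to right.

Cage m is given; hence R2C5 = 2.
G is a freebie; hence R2C6 = 1.
The 3 cells of cage k must have product 5; hence R3C1 = 1.
Cage n is given, leaving R3C5 = 4.
Cage k needs product 5, which forces R4C1 = 5.
The 3 cells of cage k must have product 5, so R4C2 = 1.
Cage o is given, which forces R5C4 = 1.
2 is placed in column 5, so R6C5 = 5.
2 is placed in column 5, leaving R1C5 = 1.
Column 6 already has 1, leaving R1C6 = 2.
Row 6 now contains 5, which forces R6C4 = 2.
Cage a needs two cells with product 8, leaving R5C1 = 2.
2 is placed in row 6, which forces R6C1 = 4.
The 4 cells of cage l must have product 72; hence R6C3 = 1.
The only place for 2 in row 4 is R4C3.
Cage e needs product 240, so R3C2 = 2.
The only place for 4 in row 4 is R4C6.
The only place for 5 in row 5 is R5C6.
Column 4 needs a 4, and only R1C4 is open for it.
Cage e has product 240, leaving R2C2 = 4.
Cage l has product 72, which forces R5C3 = 4.
The only place for 5 in column 2 is R1C2.
Row 1 now contains 5; hence R1C3 = 3.
The 3 cells of cage d must have product 60, leaving R2C3 = 5.
Cage e has product 240; hence R3C3 = 6.
Row 3 already has 6; hence R3C6 = 3.
3 is placed in column 6; hence R6C6 = 6.
3 is placed in row 1, so R1C1 = 6.
The two cells of cage h must have product 18; hence R2C1 = 3.
Row 2 now contains 3, which forces R2C4 = 6.
3 is placed in row 3, leaving R3C4 = 5.
Column 4 already has 6, leaving R4C4 = 3.
3 is placed in row 4, leaving R4C5 = 6.
The 4 cells of cage l must have product 72, which forces R5C2 = 6.
Column 5 already has 6, leaving R5C5 = 3.
Row 6 already has 6, leaving R6C2 = 3.
The full grid is 6 5 3 4 1 2 / 3 4 5 6 2 1 / 1 2 6 5 4 3 / 5 1 2 3 6 4 / 2 6 4 1 3 5 / 4 3 1 2 5 6.

1 2 6 5 4 3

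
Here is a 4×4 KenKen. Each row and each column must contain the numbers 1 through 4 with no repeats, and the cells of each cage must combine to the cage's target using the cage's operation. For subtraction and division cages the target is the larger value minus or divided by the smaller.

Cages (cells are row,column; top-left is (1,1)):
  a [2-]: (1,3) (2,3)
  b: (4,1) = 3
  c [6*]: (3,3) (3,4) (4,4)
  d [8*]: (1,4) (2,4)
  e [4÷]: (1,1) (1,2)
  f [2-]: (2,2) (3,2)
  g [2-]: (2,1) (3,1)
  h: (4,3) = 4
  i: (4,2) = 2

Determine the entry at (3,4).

Cage b is a single given cell, which forces (4,1) = 3.
I is a freebie; hence (4,2) = 2.
Cage h is given, leaving (4,3) = 4.
Row 4 now contains 2; hence (4,4) = 1.
Row 1 needs a 2, and only (1,4) is open for it.
Column 4 now contains 2, which forces (2,4) = 4.
Cage c needs product 6, so (3,3) = 2.
Column 4 now contains 2, which forces (3,4) = 3.
4 is placed in row 2, leaving (2,1) = 2.
Cage f needs two cells with difference 2; hence (2,2) = 3.
Row 2 already has 3, so (2,3) = 1.
Row 3 now contains 2, which forces (3,1) = 4.
Row 3 now contains 3, leaving (3,2) = 1.
Column 1 now contains 4, leaving (1,1) = 1.
Column 2 already has 1, leaving (1,2) = 4.
1 is placed in column 3, so (1,3) = 3.
Completed grid: 1 4 3 2 / 2 3 1 4 / 4 1 2 3 / 3 2 4 1.

3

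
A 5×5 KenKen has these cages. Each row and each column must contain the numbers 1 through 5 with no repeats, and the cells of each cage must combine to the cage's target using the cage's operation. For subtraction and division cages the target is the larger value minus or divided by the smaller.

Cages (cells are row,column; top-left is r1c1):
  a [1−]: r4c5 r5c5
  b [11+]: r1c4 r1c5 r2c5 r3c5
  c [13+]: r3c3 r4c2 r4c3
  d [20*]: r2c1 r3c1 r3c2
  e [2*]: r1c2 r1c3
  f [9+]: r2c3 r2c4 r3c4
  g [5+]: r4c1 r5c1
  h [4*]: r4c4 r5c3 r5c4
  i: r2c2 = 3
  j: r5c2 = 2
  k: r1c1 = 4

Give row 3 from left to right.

1 4 5 3 2

K is a freebie, leaving r1c1 = 4.
Cage i is given, so r2c2 = 3.
J is a freebie, so r5c2 = 2.
2 is placed in row 5; hence r5c3 = 1.
Row 5 now contains 1, so r5c4 = 4.
Column 2 already has 2, leaving r1c2 = 1.
Column 3 now contains 1, which forces r1c3 = 2.
The 3 cells of cage d must have product 20, so r3c2 = 4.
Row 3 now contains 4, so r3c3 = 5.
The two cells of cage g must have sum 5, which forces r4c1 = 2.
Column 2 now contains 4, so r4c2 = 5.
Column 3 now contains 5; hence r4c3 = 3.
Cage h has product 4, so r4c4 = 1.
2 is placed in row 4, leaving r4c5 = 4.
Row 5 now contains 1, leaving r5c1 = 3.
3 is placed in row 5, so r5c5 = 5.
Cage b has sum 11; hence r1c4 = 5.
Column 5 now contains 5; hence r1c5 = 3.
Cage d has product 20, so r2c1 = 5.
Column 3 now contains 5, leaving r2c3 = 4.
Cage f needs sum 9, leaving r2c4 = 2.
2 is placed in row 2, so r2c5 = 1.
Row 3 already has 5; hence r3c1 = 1.
The 3 cells of cage f must have sum 9; hence r3c4 = 3.
1 is placed in column 5, so r3c5 = 2.
Filled in: 4 1 2 5 3 / 5 3 4 2 1 / 1 4 5 3 2 / 2 5 3 1 4 / 3 2 1 4 5.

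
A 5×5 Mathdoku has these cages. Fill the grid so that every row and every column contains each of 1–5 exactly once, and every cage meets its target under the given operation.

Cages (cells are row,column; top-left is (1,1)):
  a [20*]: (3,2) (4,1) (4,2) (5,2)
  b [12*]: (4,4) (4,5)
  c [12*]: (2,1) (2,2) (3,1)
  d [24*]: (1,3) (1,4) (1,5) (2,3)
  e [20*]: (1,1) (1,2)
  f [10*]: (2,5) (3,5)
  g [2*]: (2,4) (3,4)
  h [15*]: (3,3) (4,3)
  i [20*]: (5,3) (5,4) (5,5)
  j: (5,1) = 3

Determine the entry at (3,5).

2

Cage j is a single given cell, which forces (5,1) = 3.
Cage c needs product 12; hence (2,2) = 3.
Row 2 needs a 5, and only (2,5) is open for it.
Column 5 already has 5, so (3,5) = 2.
Cage g's pair has product 2, leaving (2,4) = 2.
Row 3 already has 2, which forces (3,4) = 1.
Cage d needs product 24, so (1,3) = 2.
The 3 cells of cage c must have product 12, leaving (2,1) = 1.
Row 2 already has 1, leaving (2,3) = 4.
Row 3 already has 1, so (3,1) = 4.
Row 3 already has 4, leaving (3,2) = 5.
Row 3 now contains 5; hence (3,3) = 3.
Column 1 already has 1, which forces (4,1) = 2.
3 is placed in column 3, which forces (4,3) = 5.
Column 3 already has 5, so (5,3) = 1.
Row 5 now contains 1, leaving (5,5) = 4.
Column 1 already has 4; hence (1,1) = 5.
Column 2 now contains 5, which forces (1,2) = 4.
Cage d has product 24, so (1,4) = 3.
Cage d has product 24, leaving (1,5) = 1.
The 4 cells of cage a must have product 20, so (4,2) = 1.
Cage b's pair has product 12; hence (4,4) = 4.
4 is placed in column 5, leaving (4,5) = 3.
Row 5 now contains 1, so (5,2) = 2.
Row 5 already has 4, which forces (5,4) = 5.
Completed grid: 5 4 2 3 1 / 1 3 4 2 5 / 4 5 3 1 2 / 2 1 5 4 3 / 3 2 1 5 4.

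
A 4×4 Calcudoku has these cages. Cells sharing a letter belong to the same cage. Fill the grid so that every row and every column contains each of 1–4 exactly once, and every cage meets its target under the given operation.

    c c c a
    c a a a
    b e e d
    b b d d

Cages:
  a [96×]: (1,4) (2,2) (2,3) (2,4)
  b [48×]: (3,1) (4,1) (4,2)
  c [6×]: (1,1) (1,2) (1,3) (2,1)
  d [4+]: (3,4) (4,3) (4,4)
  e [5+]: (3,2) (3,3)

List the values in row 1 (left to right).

2 1 3 4

The 4 cells of cage a must have product 96, which forces (1,4) = 4.
Cage c has product 6; hence (2,1) = 1.
The 3 cells of cage b must have product 48, so (3,1) = 4.
Cage d needs sum 4, leaving (3,4) = 1.
Cage b has product 48, which forces (4,1) = 3.
Cage b has product 48, so (4,2) = 4.
The 3 cells of cage d must have sum 4, so (4,3) = 1.
Cage d has sum 4, so (4,4) = 2.
Column 1 already has 3; hence (1,1) = 2.
Cage c has product 6; hence (1,2) = 1.
The 4 cells of cage c must have product 6, leaving (1,3) = 3.
The 4 cells of cage a must have product 96, leaving (2,2) = 2.
Cage a needs product 96; hence (2,3) = 4.
Column 4 already has 2, leaving (2,4) = 3.
Column 2 now contains 2; hence (3,2) = 3.
Column 3 already has 3, so (3,3) = 2.
Filled in: 2 1 3 4 / 1 2 4 3 / 4 3 2 1 / 3 4 1 2.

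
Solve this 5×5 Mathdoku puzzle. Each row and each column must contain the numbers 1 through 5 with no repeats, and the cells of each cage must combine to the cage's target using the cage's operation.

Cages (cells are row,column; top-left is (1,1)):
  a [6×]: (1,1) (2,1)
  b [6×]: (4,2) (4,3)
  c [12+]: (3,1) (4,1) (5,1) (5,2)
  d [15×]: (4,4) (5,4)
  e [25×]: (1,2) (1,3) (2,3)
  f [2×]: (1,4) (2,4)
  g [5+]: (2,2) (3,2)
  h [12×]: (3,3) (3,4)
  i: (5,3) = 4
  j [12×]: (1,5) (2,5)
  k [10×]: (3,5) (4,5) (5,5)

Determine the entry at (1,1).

3

Cage e has product 25; hence (1,2) = 5.
Cage e needs product 25, so (1,3) = 1.
1 is placed in row 1, which forces (1,4) = 2.
The 3 cells of cage e must have product 25, leaving (2,3) = 5.
Column 4 now contains 2; hence (2,4) = 1.
Cage i is a single given cell; hence (5,3) = 4.
Row 1 now contains 2; hence (1,1) = 3.
Row 1 now contains 3, so (1,5) = 4.
Cage a's pair has product 6, leaving (2,1) = 2.
Column 5 now contains 4, which forces (2,5) = 3.
Column 3 now contains 4, leaving (3,3) = 3.
Cage h needs two cells with product 12, which forces (3,4) = 4.
3 is placed in column 3, leaving (4,3) = 2.
3 is placed in row 2; hence (2,2) = 4.
Cage g needs two cells with sum 5, leaving (3,2) = 1.
Cage c has sum 12, so (4,1) = 4.
Row 4 already has 2, which forces (4,2) = 3.
Row 4 already has 3, leaving (4,4) = 5.
Row 4 already has 5, so (4,5) = 1.
The 4 cells of cage c must have sum 12; hence (5,2) = 2.
5 is placed in column 4, which forces (5,4) = 3.
Row 5 already has 2, so (5,5) = 5.
1 is placed in row 3, which forces (3,1) = 5.
5 is placed in column 5; hence (3,5) = 2.
Row 5 already has 5; hence (5,1) = 1.
The full grid is 3 5 1 2 4 / 2 4 5 1 3 / 5 1 3 4 2 / 4 3 2 5 1 / 1 2 4 3 5.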